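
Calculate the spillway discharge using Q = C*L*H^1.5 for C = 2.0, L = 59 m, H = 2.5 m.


Q = 2.0 * 59 * 2.5^1.5 = 466.4360 m^3/s


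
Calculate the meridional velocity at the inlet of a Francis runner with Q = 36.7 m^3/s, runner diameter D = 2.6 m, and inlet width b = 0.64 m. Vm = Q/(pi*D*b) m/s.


Vm = 36.7 / (pi * 2.6 * 0.64) = 7.0204 m/s


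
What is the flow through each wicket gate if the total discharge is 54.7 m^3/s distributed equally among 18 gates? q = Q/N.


q = 54.7 / 18 = 3.0389 m^3/s


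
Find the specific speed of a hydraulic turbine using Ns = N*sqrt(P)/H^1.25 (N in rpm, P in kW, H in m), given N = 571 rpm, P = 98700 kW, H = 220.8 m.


Ns = 571 * 98700^0.5 / 220.8^1.25 = 210.7637


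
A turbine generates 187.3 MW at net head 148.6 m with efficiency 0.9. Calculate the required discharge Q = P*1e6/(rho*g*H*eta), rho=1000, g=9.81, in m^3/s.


Q = 187.3 * 1e6 / (1000 * 9.81 * 148.6 * 0.9) = 142.7603 m^3/s


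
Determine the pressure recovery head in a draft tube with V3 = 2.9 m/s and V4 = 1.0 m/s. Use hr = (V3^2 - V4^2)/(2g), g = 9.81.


hr = (2.9^2 - 1.0^2) / (2*9.81) = 0.3777 m


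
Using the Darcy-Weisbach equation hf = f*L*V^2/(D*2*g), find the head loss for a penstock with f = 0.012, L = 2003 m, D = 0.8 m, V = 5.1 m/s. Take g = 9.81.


hf = 0.012 * 2003 * 5.1^2 / (0.8 * 2 * 9.81) = 39.8303 m


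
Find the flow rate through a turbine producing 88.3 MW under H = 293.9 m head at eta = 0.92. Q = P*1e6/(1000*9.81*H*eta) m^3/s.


Q = 88.3 * 1e6 / (1000 * 9.81 * 293.9 * 0.92) = 33.2893 m^3/s


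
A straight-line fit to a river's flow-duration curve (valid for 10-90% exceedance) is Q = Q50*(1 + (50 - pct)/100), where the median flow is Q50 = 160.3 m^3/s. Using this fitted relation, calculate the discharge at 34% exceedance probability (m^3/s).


Q = 160.3 * (1 + (50 - 34)/100) = 185.9480 m^3/s


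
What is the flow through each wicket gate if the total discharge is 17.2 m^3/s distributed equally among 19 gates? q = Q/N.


q = 17.2 / 19 = 0.9053 m^3/s


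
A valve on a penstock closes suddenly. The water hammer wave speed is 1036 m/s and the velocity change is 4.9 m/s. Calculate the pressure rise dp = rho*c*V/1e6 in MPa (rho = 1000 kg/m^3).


dp = 1000 * 1036 * 4.9 / 1e6 = 5.0764 MPa


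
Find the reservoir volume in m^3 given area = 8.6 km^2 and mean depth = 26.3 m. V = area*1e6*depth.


V = 8.6 * 1e6 * 26.3 = 2.2618e+08 m^3


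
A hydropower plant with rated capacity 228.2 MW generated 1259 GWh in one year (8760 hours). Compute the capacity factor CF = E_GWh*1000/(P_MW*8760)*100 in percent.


CF = 1259 * 1000 / (228.2 * 8760) * 100 = 62.9805 %


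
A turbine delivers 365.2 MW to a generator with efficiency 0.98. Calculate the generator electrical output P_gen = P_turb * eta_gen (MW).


P_gen = 365.2 * 0.98 = 357.8960 MW


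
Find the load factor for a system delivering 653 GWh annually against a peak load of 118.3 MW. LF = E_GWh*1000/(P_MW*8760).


LF = 653 * 1000 / (118.3 * 8760) = 0.6301


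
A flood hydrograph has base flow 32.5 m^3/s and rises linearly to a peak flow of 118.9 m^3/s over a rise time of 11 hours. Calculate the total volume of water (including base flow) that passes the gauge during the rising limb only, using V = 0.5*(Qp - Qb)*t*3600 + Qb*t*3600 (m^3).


V = 0.5*(118.9 - 32.5)*11*3600 + 32.5*11*3600 = 2.9977e+06 m^3


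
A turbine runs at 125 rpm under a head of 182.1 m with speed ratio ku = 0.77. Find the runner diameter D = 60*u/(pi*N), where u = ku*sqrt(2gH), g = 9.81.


u = 0.77 * sqrt(2*9.81*182.1) = 46.0251 m/s
D = 60 * 46.0251 / (pi * 125) = 7.0321 m


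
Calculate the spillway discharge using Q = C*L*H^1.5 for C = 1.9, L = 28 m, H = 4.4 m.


Q = 1.9 * 28 * 4.4^1.5 = 491.0104 m^3/s


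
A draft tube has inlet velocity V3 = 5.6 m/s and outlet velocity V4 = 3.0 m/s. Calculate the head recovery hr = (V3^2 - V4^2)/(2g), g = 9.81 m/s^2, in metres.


hr = (5.6^2 - 3.0^2) / (2*9.81) = 1.1397 m


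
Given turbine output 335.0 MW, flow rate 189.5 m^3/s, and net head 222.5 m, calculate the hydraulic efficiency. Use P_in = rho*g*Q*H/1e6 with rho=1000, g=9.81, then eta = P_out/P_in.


P_in = 1000 * 9.81 * 189.5 * 222.5 / 1e6 = 413.6264 MW
eta = 335.0 / 413.6264 = 0.8099


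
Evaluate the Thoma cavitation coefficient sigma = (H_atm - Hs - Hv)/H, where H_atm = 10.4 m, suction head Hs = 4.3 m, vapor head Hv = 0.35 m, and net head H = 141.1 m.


sigma = (10.4 - 4.3 - 0.35) / 141.1 = 0.0408


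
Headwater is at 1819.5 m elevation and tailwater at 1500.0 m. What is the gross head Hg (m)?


Hg = 1819.5 - 1500.0 = 319.5000 m


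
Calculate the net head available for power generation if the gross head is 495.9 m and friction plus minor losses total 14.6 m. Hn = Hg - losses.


Hn = 495.9 - 14.6 = 481.3000 m


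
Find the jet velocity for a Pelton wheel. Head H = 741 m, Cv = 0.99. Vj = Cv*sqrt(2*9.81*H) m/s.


Vj = 0.99 * sqrt(2*9.81*741) = 119.3696 m/s


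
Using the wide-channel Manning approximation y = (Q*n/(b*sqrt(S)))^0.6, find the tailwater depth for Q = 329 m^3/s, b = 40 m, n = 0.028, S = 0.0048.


y = (329 * 0.028 / (40 * 0.0048^0.5))^0.6 = 2.0559 m


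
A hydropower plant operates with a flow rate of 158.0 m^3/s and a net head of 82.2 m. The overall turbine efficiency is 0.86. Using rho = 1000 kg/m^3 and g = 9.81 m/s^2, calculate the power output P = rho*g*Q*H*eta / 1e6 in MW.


P = 1000 * 9.81 * 158.0 * 82.2 * 0.86 / 1e6 = 109.5712 MW


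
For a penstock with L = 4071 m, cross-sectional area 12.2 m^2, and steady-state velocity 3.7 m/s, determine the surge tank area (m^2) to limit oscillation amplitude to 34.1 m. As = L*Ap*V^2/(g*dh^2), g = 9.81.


As = 4071 * 12.2 * 3.7^2 / (9.81 * 34.1^2) = 59.6055 m^2


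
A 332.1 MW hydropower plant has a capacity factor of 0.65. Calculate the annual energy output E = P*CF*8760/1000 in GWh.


E = 332.1 * 0.65 * 8760 / 1000 = 1890.9774 GWh


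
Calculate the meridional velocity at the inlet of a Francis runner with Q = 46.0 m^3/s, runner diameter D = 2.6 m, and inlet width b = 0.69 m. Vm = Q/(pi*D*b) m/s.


Vm = 46.0 / (pi * 2.6 * 0.69) = 8.1618 m/s


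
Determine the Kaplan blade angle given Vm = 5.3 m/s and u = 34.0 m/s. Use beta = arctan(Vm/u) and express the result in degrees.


beta = arctan(5.3 / 34.0) = 8.8601 degrees


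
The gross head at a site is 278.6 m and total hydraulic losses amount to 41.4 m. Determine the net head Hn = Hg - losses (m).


Hn = 278.6 - 41.4 = 237.2000 m


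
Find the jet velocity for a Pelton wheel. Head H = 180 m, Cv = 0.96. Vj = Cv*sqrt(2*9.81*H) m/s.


Vj = 0.96 * sqrt(2*9.81*180) = 57.0502 m/s


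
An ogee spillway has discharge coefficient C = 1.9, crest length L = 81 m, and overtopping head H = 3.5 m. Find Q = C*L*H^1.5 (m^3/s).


Q = 1.9 * 81 * 3.5^1.5 = 1007.7219 m^3/s


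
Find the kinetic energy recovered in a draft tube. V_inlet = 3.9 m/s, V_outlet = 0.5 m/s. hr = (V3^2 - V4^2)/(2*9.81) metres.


hr = (3.9^2 - 0.5^2) / (2*9.81) = 0.7625 m


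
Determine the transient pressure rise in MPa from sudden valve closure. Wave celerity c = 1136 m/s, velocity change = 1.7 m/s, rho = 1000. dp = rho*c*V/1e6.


dp = 1000 * 1136 * 1.7 / 1e6 = 1.9312 MPa


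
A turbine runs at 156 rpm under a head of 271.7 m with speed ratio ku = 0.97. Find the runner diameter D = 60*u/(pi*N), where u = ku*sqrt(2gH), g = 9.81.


u = 0.97 * sqrt(2*9.81*271.7) = 70.8217 m/s
D = 60 * 70.8217 / (pi * 156) = 8.6705 m


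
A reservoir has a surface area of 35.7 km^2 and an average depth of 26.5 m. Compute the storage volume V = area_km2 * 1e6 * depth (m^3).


V = 35.7 * 1e6 * 26.5 = 9.4605e+08 m^3


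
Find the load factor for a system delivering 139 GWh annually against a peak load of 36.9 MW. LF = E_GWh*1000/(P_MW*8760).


LF = 139 * 1000 / (36.9 * 8760) = 0.4300


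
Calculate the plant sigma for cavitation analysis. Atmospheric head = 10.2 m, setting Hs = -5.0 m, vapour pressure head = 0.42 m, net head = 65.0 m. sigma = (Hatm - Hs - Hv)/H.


sigma = (10.2 - (-5.0) - 0.42) / 65.0 = 0.2274


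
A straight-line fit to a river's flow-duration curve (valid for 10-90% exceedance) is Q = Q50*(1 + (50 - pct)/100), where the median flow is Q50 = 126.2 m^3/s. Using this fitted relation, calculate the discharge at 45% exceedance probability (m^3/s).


Q = 126.2 * (1 + (50 - 45)/100) = 132.5100 m^3/s


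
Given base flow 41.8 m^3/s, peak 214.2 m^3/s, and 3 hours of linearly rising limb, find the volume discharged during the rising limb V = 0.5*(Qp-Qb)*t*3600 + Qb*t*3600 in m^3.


V = 0.5*(214.2 - 41.8)*3*3600 + 41.8*3*3600 = 1.3824e+06 m^3


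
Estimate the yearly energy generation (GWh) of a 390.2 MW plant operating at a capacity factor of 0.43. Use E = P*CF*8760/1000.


E = 390.2 * 0.43 * 8760 / 1000 = 1469.8054 GWh


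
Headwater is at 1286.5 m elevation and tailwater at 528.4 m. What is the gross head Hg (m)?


Hg = 1286.5 - 528.4 = 758.1000 m


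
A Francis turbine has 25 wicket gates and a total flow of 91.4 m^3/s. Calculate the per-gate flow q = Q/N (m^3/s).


q = 91.4 / 25 = 3.6560 m^3/s


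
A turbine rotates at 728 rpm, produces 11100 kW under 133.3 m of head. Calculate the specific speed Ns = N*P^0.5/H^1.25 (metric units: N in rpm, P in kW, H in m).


Ns = 728 * 11100^0.5 / 133.3^1.25 = 169.3383


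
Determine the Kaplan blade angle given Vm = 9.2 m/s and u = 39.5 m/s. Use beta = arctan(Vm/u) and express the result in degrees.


beta = arctan(9.2 / 39.5) = 13.1111 degrees


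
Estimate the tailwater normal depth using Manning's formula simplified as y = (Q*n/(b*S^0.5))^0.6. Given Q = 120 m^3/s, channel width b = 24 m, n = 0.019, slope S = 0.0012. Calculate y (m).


y = (120 * 0.019 / (24 * 0.0012^0.5))^0.6 = 1.8318 m


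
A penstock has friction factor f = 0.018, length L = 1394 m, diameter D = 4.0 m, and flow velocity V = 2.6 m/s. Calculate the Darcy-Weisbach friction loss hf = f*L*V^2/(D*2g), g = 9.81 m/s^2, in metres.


hf = 0.018 * 1394 * 2.6^2 / (4.0 * 2 * 9.81) = 2.1613 m


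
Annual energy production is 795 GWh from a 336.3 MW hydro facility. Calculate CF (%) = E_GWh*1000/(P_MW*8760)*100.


CF = 795 * 1000 / (336.3 * 8760) * 100 = 26.9859 %


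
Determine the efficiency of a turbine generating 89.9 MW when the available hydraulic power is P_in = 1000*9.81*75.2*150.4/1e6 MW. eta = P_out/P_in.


P_in = 1000 * 9.81 * 75.2 * 150.4 / 1e6 = 110.9519 MW
eta = 89.9 / 110.9519 = 0.8103


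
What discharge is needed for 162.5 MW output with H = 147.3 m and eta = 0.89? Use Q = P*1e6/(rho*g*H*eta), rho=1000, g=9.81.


Q = 162.5 * 1e6 / (1000 * 9.81 * 147.3 * 0.89) = 126.3548 m^3/s


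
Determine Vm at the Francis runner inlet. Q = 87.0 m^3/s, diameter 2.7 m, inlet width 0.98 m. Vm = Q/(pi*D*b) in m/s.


Vm = 87.0 / (pi * 2.7 * 0.98) = 10.4660 m/s


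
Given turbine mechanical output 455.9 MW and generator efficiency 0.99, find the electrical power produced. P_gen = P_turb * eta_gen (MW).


P_gen = 455.9 * 0.99 = 451.3410 MW


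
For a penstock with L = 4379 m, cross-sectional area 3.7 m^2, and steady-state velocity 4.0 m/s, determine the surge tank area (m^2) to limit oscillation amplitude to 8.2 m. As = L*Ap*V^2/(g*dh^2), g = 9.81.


As = 4379 * 3.7 * 4.0^2 / (9.81 * 8.2^2) = 393.0067 m^2


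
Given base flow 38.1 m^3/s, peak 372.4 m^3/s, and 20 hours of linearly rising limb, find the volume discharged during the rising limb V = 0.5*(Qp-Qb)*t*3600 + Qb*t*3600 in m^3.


V = 0.5*(372.4 - 38.1)*20*3600 + 38.1*20*3600 = 1.4778e+07 m^3


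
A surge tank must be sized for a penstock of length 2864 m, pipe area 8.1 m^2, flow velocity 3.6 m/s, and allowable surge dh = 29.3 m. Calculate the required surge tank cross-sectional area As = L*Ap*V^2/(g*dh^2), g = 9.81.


As = 2864 * 8.1 * 3.6^2 / (9.81 * 29.3^2) = 35.6992 m^2


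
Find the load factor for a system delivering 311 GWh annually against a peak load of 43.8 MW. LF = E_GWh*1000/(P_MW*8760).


LF = 311 * 1000 / (43.8 * 8760) = 0.8106


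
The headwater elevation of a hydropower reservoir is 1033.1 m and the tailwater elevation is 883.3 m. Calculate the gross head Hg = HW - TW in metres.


Hg = 1033.1 - 883.3 = 149.8000 m


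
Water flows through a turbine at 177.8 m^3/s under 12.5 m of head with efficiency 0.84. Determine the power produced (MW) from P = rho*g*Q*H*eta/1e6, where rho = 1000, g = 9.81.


P = 1000 * 9.81 * 177.8 * 12.5 * 0.84 / 1e6 = 18.3143 MW


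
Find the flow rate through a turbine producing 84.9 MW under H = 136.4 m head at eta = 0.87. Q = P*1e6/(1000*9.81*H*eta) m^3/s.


Q = 84.9 * 1e6 / (1000 * 9.81 * 136.4 * 0.87) = 72.9298 m^3/s


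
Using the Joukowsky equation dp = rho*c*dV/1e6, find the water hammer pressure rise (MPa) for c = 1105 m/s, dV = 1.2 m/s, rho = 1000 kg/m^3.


dp = 1000 * 1105 * 1.2 / 1e6 = 1.3260 MPa


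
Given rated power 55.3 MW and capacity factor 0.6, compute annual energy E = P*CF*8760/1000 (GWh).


E = 55.3 * 0.6 * 8760 / 1000 = 290.6568 GWh


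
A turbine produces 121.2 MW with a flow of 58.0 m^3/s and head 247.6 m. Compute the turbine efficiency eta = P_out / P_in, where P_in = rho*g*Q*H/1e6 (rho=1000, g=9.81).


P_in = 1000 * 9.81 * 58.0 * 247.6 / 1e6 = 140.8794 MW
eta = 121.2 / 140.8794 = 0.8603


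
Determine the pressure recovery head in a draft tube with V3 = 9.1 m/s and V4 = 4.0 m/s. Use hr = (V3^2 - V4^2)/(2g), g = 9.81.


hr = (9.1^2 - 4.0^2) / (2*9.81) = 3.4052 m


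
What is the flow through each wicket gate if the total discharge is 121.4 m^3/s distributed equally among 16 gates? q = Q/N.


q = 121.4 / 16 = 7.5875 m^3/s


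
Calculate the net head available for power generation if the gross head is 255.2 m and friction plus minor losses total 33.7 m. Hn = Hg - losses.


Hn = 255.2 - 33.7 = 221.5000 m


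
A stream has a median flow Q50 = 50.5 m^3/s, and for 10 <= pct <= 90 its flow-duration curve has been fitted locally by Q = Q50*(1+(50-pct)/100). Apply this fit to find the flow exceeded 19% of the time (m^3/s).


Q = 50.5 * (1 + (50 - 19)/100) = 66.1550 m^3/s


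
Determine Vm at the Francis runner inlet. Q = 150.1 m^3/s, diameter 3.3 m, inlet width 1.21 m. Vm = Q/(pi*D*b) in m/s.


Vm = 150.1 / (pi * 3.3 * 1.21) = 11.9655 m/s


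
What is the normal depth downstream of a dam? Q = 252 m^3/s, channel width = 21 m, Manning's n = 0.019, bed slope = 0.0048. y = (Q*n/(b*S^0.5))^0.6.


y = (252 * 0.019 / (21 * 0.0048^0.5))^0.6 = 2.0436 m


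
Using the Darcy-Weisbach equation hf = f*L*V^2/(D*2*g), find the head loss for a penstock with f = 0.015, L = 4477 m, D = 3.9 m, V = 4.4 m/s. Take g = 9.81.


hf = 0.015 * 4477 * 4.4^2 / (3.9 * 2 * 9.81) = 16.9910 m


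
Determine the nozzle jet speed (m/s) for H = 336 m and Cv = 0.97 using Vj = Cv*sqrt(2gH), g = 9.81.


Vj = 0.97 * sqrt(2*9.81*336) = 78.7573 m/s


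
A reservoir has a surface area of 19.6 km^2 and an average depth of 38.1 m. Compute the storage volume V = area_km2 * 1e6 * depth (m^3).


V = 19.6 * 1e6 * 38.1 = 7.4676e+08 m^3


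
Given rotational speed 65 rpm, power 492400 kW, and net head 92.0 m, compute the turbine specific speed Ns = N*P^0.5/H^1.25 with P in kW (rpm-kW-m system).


Ns = 65 * 492400^0.5 / 92.0^1.25 = 160.0802


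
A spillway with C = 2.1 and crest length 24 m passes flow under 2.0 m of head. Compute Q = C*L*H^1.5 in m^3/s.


Q = 2.1 * 24 * 2.0^1.5 = 142.5527 m^3/s


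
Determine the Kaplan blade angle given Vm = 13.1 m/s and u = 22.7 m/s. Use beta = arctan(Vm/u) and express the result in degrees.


beta = arctan(13.1 / 22.7) = 29.9889 degrees


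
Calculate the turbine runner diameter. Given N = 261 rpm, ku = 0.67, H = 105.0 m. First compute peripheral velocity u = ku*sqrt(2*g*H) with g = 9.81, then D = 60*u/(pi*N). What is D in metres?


u = 0.67 * sqrt(2*9.81*105.0) = 30.4102 m/s
D = 60 * 30.4102 / (pi * 261) = 2.2253 m


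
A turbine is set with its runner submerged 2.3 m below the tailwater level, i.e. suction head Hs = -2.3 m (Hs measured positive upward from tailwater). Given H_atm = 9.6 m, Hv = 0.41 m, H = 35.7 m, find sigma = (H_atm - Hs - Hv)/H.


sigma = (9.6 - (-2.3) - 0.41) / 35.7 = 0.3218


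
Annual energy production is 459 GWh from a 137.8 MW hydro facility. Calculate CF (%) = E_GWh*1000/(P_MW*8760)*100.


CF = 459 * 1000 / (137.8 * 8760) * 100 = 38.0241 %


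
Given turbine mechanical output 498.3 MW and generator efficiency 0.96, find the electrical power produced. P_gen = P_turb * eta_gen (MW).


P_gen = 498.3 * 0.96 = 478.3680 MW


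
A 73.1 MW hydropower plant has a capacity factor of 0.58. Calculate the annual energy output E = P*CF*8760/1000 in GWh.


E = 73.1 * 0.58 * 8760 / 1000 = 371.4065 GWh


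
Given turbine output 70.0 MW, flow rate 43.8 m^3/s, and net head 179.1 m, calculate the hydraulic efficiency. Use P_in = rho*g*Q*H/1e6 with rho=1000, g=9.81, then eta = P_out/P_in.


P_in = 1000 * 9.81 * 43.8 * 179.1 / 1e6 = 76.9553 MW
eta = 70.0 / 76.9553 = 0.9096


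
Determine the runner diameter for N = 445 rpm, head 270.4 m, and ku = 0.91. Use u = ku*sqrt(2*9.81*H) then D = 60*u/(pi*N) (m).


u = 0.91 * sqrt(2*9.81*270.4) = 66.2818 m/s
D = 60 * 66.2818 / (pi * 445) = 2.8447 m


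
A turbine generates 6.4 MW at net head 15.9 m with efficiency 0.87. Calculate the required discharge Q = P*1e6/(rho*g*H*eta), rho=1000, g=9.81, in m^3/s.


Q = 6.4 * 1e6 / (1000 * 9.81 * 15.9 * 0.87) = 47.1623 m^3/s


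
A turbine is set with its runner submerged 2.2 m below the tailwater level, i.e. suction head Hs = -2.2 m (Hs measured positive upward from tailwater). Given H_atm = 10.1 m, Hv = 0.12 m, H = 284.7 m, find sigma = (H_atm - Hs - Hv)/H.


sigma = (10.1 - (-2.2) - 0.12) / 284.7 = 0.0428


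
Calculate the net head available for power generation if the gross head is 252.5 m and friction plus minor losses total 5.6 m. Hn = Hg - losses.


Hn = 252.5 - 5.6 = 246.9000 m


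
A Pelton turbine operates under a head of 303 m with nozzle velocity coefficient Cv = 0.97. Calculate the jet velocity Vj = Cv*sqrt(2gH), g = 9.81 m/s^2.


Vj = 0.97 * sqrt(2*9.81*303) = 74.7898 m/s


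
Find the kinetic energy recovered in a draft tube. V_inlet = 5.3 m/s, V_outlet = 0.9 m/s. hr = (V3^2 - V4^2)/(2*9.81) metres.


hr = (5.3^2 - 0.9^2) / (2*9.81) = 1.3904 m


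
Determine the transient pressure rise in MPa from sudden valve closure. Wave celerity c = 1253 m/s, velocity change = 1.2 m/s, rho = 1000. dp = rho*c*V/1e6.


dp = 1000 * 1253 * 1.2 / 1e6 = 1.5036 MPa


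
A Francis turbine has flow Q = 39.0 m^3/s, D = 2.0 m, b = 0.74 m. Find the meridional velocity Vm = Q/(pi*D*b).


Vm = 39.0 / (pi * 2.0 * 0.74) = 8.3879 m/s


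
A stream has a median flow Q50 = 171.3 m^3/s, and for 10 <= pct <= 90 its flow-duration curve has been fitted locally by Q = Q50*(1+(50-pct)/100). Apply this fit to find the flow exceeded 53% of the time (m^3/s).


Q = 171.3 * (1 + (50 - 53)/100) = 166.1610 m^3/s


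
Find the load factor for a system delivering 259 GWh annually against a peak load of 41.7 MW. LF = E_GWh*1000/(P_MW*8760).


LF = 259 * 1000 / (41.7 * 8760) = 0.7090


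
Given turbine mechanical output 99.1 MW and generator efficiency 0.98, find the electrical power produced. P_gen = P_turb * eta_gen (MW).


P_gen = 99.1 * 0.98 = 97.1180 MW


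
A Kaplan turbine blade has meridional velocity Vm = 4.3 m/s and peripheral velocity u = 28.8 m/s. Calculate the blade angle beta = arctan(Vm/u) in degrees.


beta = arctan(4.3 / 28.8) = 8.4918 degrees


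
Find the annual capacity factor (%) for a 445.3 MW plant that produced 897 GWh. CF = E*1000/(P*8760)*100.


CF = 897 * 1000 / (445.3 * 8760) * 100 = 22.9951 %


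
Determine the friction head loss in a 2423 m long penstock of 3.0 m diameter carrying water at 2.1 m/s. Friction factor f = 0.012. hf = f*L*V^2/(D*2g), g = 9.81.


hf = 0.012 * 2423 * 2.1^2 / (3.0 * 2 * 9.81) = 2.1785 m


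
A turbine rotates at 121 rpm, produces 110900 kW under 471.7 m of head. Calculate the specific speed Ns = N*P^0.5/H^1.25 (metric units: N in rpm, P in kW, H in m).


Ns = 121 * 110900^0.5 / 471.7^1.25 = 18.3303


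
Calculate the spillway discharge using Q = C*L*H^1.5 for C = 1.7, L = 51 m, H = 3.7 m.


Q = 1.7 * 51 * 3.7^1.5 = 617.0519 m^3/s


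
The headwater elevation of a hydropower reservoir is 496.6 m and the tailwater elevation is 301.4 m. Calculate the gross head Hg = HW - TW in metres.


Hg = 496.6 - 301.4 = 195.2000 m


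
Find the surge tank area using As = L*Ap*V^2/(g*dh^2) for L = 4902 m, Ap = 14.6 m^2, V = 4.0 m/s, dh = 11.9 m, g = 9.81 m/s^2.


As = 4902 * 14.6 * 4.0^2 / (9.81 * 11.9^2) = 824.2960 m^2


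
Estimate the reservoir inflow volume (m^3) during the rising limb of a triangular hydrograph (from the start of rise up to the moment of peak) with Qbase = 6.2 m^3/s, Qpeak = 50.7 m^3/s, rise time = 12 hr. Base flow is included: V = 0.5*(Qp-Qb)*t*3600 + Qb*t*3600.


V = 0.5*(50.7 - 6.2)*12*3600 + 6.2*12*3600 = 1.2290e+06 m^3


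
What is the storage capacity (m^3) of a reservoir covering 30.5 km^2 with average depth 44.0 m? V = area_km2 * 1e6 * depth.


V = 30.5 * 1e6 * 44.0 = 1.3420e+09 m^3


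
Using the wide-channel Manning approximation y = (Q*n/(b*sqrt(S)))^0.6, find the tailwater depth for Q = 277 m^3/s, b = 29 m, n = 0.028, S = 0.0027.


y = (277 * 0.028 / (29 * 0.0027^0.5))^0.6 = 2.6726 m


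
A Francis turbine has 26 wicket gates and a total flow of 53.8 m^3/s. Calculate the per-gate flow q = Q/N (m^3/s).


q = 53.8 / 26 = 2.0692 m^3/s


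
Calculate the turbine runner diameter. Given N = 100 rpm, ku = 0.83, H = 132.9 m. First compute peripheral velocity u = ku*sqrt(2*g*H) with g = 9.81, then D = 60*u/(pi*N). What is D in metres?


u = 0.83 * sqrt(2*9.81*132.9) = 42.3828 m/s
D = 60 * 42.3828 / (pi * 100) = 8.0945 m


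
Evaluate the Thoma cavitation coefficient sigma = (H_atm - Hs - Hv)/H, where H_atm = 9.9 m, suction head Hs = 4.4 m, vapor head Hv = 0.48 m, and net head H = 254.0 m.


sigma = (9.9 - 4.4 - 0.48) / 254.0 = 0.0198


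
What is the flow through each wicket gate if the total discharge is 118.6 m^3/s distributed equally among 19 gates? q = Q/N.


q = 118.6 / 19 = 6.2421 m^3/s


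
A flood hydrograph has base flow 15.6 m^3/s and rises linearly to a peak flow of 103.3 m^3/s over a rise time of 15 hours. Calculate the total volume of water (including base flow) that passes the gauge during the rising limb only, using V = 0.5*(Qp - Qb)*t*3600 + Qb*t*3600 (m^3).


V = 0.5*(103.3 - 15.6)*15*3600 + 15.6*15*3600 = 3.2103e+06 m^3


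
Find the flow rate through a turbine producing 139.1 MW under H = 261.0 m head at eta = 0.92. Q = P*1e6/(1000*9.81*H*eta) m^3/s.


Q = 139.1 * 1e6 / (1000 * 9.81 * 261.0 * 0.92) = 59.0513 m^3/s


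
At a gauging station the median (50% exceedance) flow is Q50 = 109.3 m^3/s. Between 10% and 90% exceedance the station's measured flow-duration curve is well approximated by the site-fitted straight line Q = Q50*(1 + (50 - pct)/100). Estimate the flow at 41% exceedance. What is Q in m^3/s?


Q = 109.3 * (1 + (50 - 41)/100) = 119.1370 m^3/s


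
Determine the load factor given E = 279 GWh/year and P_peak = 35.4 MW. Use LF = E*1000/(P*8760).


LF = 279 * 1000 / (35.4 * 8760) = 0.8997


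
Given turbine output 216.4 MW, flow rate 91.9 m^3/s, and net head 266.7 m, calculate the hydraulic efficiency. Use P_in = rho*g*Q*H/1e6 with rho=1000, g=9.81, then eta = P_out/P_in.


P_in = 1000 * 9.81 * 91.9 * 266.7 / 1e6 = 240.4405 MW
eta = 216.4 / 240.4405 = 0.9000


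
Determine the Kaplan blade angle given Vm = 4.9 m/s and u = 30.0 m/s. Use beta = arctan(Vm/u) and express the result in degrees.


beta = arctan(4.9 / 30.0) = 9.2764 degrees


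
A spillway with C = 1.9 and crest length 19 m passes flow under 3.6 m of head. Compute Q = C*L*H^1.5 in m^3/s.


Q = 1.9 * 19 * 3.6^1.5 = 246.5818 m^3/s


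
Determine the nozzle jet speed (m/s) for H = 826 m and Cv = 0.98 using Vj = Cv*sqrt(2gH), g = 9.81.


Vj = 0.98 * sqrt(2*9.81*826) = 124.7572 m/s


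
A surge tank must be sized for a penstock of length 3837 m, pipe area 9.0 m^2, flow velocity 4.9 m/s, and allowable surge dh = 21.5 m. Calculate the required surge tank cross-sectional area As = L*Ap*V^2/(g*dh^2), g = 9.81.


As = 3837 * 9.0 * 4.9^2 / (9.81 * 21.5^2) = 182.8439 m^2


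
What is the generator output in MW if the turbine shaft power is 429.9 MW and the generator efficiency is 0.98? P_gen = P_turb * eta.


P_gen = 429.9 * 0.98 = 421.3020 MW


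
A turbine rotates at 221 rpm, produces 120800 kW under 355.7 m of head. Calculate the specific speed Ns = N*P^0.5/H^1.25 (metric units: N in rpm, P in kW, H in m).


Ns = 221 * 120800^0.5 / 355.7^1.25 = 49.7246


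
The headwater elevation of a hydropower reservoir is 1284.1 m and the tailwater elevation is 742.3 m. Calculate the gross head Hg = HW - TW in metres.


Hg = 1284.1 - 742.3 = 541.8000 m


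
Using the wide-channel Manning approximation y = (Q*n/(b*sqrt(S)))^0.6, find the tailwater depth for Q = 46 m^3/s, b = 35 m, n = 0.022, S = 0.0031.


y = (46 * 0.022 / (35 * 0.0031^0.5))^0.6 = 0.6749 m


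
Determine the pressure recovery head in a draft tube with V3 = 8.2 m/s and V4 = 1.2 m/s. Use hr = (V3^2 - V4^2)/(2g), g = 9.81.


hr = (8.2^2 - 1.2^2) / (2*9.81) = 3.3537 m


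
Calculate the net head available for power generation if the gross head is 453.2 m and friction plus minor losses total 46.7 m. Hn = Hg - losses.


Hn = 453.2 - 46.7 = 406.5000 m


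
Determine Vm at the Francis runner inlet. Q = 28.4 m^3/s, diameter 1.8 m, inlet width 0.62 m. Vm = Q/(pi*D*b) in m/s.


Vm = 28.4 / (pi * 1.8 * 0.62) = 8.1004 m/s


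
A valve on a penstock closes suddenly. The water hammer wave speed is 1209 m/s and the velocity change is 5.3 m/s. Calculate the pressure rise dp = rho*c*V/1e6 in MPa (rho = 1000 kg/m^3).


dp = 1000 * 1209 * 5.3 / 1e6 = 6.4077 MPa


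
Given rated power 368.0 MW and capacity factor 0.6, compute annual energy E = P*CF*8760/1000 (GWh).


E = 368.0 * 0.6 * 8760 / 1000 = 1934.2080 GWh


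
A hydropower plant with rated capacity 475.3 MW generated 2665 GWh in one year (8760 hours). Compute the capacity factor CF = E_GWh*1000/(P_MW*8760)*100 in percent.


CF = 2665 * 1000 / (475.3 * 8760) * 100 = 64.0067 %


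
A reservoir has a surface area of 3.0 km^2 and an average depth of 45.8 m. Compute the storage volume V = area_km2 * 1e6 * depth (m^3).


V = 3.0 * 1e6 * 45.8 = 1.3740e+08 m^3


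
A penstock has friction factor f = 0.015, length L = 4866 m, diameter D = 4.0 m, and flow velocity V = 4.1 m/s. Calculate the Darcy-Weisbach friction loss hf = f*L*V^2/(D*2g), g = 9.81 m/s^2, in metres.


hf = 0.015 * 4866 * 4.1^2 / (4.0 * 2 * 9.81) = 15.6341 m


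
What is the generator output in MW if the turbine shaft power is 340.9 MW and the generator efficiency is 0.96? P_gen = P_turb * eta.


P_gen = 340.9 * 0.96 = 327.2640 MW


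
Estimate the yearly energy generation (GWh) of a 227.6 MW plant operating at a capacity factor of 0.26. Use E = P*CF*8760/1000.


E = 227.6 * 0.26 * 8760 / 1000 = 518.3818 GWh


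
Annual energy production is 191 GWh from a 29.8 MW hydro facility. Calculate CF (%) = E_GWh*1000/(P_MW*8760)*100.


CF = 191 * 1000 / (29.8 * 8760) * 100 = 73.1666 %


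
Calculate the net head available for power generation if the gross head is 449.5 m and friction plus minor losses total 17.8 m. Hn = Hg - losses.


Hn = 449.5 - 17.8 = 431.7000 m


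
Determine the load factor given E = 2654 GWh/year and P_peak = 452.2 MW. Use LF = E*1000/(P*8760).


LF = 2654 * 1000 / (452.2 * 8760) = 0.6700


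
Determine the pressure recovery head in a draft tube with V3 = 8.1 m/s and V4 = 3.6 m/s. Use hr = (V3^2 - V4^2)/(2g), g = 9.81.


hr = (8.1^2 - 3.6^2) / (2*9.81) = 2.6835 m


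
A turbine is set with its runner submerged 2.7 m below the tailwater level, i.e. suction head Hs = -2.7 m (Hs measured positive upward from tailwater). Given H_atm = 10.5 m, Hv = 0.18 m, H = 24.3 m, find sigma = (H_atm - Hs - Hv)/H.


sigma = (10.5 - (-2.7) - 0.18) / 24.3 = 0.5358


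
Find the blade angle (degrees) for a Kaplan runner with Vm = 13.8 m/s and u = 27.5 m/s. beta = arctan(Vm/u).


beta = arctan(13.8 / 27.5) = 26.6483 degrees


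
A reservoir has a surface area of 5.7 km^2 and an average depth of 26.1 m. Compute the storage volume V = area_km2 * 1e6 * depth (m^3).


V = 5.7 * 1e6 * 26.1 = 1.4877e+08 m^3


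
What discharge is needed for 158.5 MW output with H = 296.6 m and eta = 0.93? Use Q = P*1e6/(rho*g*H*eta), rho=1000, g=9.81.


Q = 158.5 * 1e6 / (1000 * 9.81 * 296.6 * 0.93) = 58.5742 m^3/s


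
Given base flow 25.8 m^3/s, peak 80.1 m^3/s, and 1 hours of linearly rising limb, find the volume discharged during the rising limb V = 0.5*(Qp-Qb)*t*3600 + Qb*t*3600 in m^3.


V = 0.5*(80.1 - 25.8)*1*3600 + 25.8*1*3600 = 190620.0000 m^3


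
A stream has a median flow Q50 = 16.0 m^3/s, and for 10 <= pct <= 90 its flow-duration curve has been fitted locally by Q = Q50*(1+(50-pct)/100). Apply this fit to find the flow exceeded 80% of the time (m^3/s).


Q = 16.0 * (1 + (50 - 80)/100) = 11.2000 m^3/s


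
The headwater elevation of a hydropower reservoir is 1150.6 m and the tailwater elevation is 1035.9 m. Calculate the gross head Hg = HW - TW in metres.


Hg = 1150.6 - 1035.9 = 114.7000 m


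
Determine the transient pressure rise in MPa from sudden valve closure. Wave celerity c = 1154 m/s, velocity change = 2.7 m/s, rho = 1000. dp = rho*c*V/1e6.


dp = 1000 * 1154 * 2.7 / 1e6 = 3.1158 MPa


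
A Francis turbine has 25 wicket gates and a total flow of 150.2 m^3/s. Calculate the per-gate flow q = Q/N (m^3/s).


q = 150.2 / 25 = 6.0080 m^3/s


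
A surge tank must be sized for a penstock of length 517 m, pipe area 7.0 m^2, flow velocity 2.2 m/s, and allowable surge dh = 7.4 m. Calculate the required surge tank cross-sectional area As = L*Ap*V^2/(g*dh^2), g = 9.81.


As = 517 * 7.0 * 2.2^2 / (9.81 * 7.4^2) = 32.6063 m^2


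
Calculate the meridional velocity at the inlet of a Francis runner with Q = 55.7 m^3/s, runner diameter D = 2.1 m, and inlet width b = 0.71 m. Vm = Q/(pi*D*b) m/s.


Vm = 55.7 / (pi * 2.1 * 0.71) = 11.8913 m/s


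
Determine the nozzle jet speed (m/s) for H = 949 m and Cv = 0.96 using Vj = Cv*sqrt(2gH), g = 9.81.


Vj = 0.96 * sqrt(2*9.81*949) = 130.9947 m/s


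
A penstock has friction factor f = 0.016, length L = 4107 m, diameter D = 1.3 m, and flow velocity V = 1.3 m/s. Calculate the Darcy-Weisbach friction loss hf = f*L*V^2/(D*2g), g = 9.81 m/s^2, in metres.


hf = 0.016 * 4107 * 1.3^2 / (1.3 * 2 * 9.81) = 4.3540 m


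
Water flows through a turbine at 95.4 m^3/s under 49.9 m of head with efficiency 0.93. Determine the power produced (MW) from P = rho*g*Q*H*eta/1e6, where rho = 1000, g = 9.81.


P = 1000 * 9.81 * 95.4 * 49.9 * 0.93 / 1e6 = 43.4311 MW


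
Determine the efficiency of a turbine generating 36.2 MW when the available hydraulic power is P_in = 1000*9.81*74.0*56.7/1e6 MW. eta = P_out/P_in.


P_in = 1000 * 9.81 * 74.0 * 56.7 / 1e6 = 41.1608 MW
eta = 36.2 / 41.1608 = 0.8795


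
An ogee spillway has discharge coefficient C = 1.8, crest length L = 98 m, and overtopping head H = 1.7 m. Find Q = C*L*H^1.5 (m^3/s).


Q = 1.8 * 98 * 1.7^1.5 = 390.9957 m^3/s


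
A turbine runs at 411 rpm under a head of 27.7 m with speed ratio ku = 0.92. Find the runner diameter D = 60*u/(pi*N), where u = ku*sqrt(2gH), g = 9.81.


u = 0.92 * sqrt(2*9.81*27.7) = 21.4475 m/s
D = 60 * 21.4475 / (pi * 411) = 0.9966 m


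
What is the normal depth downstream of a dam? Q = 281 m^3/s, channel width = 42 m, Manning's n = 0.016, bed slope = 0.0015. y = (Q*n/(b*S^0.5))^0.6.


y = (281 * 0.016 / (42 * 0.0015^0.5))^0.6 = 1.8404 m


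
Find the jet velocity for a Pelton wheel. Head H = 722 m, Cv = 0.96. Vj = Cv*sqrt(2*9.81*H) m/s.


Vj = 0.96 * sqrt(2*9.81*722) = 114.2587 m/s


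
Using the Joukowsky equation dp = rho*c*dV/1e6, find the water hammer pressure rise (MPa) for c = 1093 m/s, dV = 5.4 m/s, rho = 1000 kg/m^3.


dp = 1000 * 1093 * 5.4 / 1e6 = 5.9022 MPa


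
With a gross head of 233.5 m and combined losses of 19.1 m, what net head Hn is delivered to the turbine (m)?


Hn = 233.5 - 19.1 = 214.4000 m


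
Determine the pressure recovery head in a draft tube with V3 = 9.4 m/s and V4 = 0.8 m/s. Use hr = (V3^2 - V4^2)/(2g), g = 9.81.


hr = (9.4^2 - 0.8^2) / (2*9.81) = 4.4709 m


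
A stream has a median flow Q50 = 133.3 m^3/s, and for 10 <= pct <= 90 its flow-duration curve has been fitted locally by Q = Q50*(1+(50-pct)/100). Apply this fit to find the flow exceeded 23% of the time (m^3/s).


Q = 133.3 * (1 + (50 - 23)/100) = 169.2910 m^3/s


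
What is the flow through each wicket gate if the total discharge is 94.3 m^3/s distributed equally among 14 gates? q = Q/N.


q = 94.3 / 14 = 6.7357 m^3/s


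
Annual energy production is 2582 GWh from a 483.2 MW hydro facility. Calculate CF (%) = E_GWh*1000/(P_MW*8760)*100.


CF = 2582 * 1000 / (483.2 * 8760) * 100 = 60.9993 %


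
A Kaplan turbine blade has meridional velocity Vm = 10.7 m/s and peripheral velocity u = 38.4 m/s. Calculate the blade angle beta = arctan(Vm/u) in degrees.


beta = arctan(10.7 / 38.4) = 15.5703 degrees


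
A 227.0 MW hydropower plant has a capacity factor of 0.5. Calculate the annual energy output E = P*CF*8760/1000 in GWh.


E = 227.0 * 0.5 * 8760 / 1000 = 994.2600 GWh


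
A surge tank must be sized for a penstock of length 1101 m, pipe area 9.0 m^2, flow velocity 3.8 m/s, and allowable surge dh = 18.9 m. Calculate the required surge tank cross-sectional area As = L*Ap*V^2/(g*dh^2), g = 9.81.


As = 1101 * 9.0 * 3.8^2 / (9.81 * 18.9^2) = 40.8324 m^2


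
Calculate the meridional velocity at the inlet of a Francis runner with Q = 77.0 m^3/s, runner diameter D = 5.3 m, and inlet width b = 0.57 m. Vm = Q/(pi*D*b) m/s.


Vm = 77.0 / (pi * 5.3 * 0.57) = 8.1132 m/s


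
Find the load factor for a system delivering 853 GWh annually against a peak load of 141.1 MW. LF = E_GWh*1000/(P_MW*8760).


LF = 853 * 1000 / (141.1 * 8760) = 0.6901


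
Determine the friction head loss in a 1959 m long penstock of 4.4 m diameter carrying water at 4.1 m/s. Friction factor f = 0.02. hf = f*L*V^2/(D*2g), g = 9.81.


hf = 0.02 * 1959 * 4.1^2 / (4.4 * 2 * 9.81) = 7.6292 m


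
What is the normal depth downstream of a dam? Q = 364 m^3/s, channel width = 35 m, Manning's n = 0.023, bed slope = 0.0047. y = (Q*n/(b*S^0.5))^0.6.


y = (364 * 0.023 / (35 * 0.0047^0.5))^0.6 = 2.1165 m


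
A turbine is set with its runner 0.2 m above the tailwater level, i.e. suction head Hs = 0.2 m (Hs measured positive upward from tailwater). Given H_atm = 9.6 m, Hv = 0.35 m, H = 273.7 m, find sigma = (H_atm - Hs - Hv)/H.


sigma = (9.6 - 0.2 - 0.35) / 273.7 = 0.0331


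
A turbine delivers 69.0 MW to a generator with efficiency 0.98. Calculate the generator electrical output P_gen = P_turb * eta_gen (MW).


P_gen = 69.0 * 0.98 = 67.6200 MW


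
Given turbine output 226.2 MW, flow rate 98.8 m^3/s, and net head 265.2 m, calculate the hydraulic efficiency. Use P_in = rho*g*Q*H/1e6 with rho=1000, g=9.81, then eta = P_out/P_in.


P_in = 1000 * 9.81 * 98.8 * 265.2 / 1e6 = 257.0393 MW
eta = 226.2 / 257.0393 = 0.8800


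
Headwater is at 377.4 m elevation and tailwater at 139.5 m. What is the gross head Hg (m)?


Hg = 377.4 - 139.5 = 237.9000 m


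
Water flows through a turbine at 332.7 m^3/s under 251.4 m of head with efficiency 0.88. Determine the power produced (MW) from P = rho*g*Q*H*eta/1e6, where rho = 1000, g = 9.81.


P = 1000 * 9.81 * 332.7 * 251.4 * 0.88 / 1e6 = 722.0541 MW


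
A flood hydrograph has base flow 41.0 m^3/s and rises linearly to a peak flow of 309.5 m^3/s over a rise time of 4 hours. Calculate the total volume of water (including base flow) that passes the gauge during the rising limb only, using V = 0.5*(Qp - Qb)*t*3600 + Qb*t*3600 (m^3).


V = 0.5*(309.5 - 41.0)*4*3600 + 41.0*4*3600 = 2.5236e+06 m^3


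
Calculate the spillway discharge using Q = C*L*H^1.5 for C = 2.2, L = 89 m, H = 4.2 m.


Q = 2.2 * 89 * 4.2^1.5 = 1685.3365 m^3/s


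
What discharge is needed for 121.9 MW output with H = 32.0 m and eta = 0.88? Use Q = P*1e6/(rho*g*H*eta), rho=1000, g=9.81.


Q = 121.9 * 1e6 / (1000 * 9.81 * 32.0 * 0.88) = 441.2676 m^3/s


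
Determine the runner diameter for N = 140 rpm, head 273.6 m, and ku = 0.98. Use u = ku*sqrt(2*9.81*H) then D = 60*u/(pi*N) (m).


u = 0.98 * sqrt(2*9.81*273.6) = 71.8015 m/s
D = 60 * 71.8015 / (pi * 140) = 9.7951 m


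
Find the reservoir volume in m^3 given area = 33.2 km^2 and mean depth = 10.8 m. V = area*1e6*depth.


V = 33.2 * 1e6 * 10.8 = 3.5856e+08 m^3


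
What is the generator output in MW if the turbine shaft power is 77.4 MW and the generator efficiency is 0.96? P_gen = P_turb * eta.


P_gen = 77.4 * 0.96 = 74.3040 MW


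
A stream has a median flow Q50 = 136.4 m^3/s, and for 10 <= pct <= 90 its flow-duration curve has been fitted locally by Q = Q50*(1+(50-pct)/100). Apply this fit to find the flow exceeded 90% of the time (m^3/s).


Q = 136.4 * (1 + (50 - 90)/100) = 81.8400 m^3/s


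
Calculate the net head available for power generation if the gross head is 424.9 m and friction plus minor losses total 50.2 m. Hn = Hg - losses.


Hn = 424.9 - 50.2 = 374.7000 m


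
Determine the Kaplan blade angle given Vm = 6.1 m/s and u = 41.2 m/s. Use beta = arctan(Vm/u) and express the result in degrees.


beta = arctan(6.1 / 41.2) = 8.4219 degrees


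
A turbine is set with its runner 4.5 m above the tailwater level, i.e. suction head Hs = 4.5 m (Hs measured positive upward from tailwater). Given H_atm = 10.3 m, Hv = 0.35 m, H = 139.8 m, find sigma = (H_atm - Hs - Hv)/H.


sigma = (10.3 - 4.5 - 0.35) / 139.8 = 0.0390


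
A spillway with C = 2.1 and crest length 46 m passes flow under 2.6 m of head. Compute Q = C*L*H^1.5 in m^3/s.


Q = 2.1 * 46 * 2.6^1.5 = 404.9833 m^3/s


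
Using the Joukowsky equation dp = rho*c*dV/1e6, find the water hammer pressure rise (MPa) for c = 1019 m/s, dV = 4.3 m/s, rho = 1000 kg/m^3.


dp = 1000 * 1019 * 4.3 / 1e6 = 4.3817 MPa


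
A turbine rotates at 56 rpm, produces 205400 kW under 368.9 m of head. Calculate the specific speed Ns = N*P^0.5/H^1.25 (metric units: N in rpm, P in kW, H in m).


Ns = 56 * 205400^0.5 / 368.9^1.25 = 15.6983


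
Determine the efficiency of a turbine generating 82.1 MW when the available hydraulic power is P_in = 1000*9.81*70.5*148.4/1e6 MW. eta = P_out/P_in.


P_in = 1000 * 9.81 * 70.5 * 148.4 / 1e6 = 102.6342 MW
eta = 82.1 / 102.6342 = 0.7999


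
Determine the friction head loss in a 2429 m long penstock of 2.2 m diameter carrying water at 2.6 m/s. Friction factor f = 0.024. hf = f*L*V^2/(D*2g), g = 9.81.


hf = 0.024 * 2429 * 2.6^2 / (2.2 * 2 * 9.81) = 9.1299 m


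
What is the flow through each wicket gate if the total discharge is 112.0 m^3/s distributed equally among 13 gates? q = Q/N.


q = 112.0 / 13 = 8.6154 m^3/s


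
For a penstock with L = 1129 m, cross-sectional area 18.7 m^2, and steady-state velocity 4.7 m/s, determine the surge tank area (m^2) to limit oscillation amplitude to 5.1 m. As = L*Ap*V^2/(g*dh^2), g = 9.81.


As = 1129 * 18.7 * 4.7^2 / (9.81 * 5.1^2) = 1827.7715 m^2
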